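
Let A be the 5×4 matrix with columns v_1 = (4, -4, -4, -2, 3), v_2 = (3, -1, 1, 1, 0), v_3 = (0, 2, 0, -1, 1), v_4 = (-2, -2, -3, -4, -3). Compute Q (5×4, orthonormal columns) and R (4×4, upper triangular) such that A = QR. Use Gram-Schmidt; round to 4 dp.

Q = [[0.5121, 0.7283, 0.3337, 0.2304], [-0.5121, -0.1070, 0.7510, 0.0277], [-0.5121, 0.5144, 0.0891, -0.0038], [-0.2561, 0.4125, -0.3392, -0.6595], [0.3841, -0.1528, 0.4491, -0.7150]], R = [[7.8102, 1.2804, -0.3841, 1.4084], [0.0000, 3.2188, -0.7792, -3.9777], [0.0000, 0.0000, 2.2903, -2.4270], [0.0000, 0.0000, 0.0000, 4.2783]]

v_1 = (4, -4, -4, -2, 3); ‖v_1‖ = 7.8102, so q_1 = (0.5121, -0.5121, -0.5121, -0.2561, 0.3841).
q_1·v_2 = 0.5121·3 + (-0.5121)·(-1) + (-0.5121)·1 + (-0.2561)·1 + 0.3841·0 = 1.2804.
u_2 = v_2 − 1.2804·q_1 = (2.3443, -0.3443, 1.6557, 1.3279, -0.4918).
‖u_2‖ = 3.2188, so q_2 = (0.7283, -0.1070, 0.5144, 0.4125, -0.1528).
q_1·v_3 = 0.5121·0 + (-0.5121)·2 + (-0.5121)·0 + (-0.2561)·(-1) + 0.3841·1 = -0.3841; q_2·v_3 = 0.7283·0 + (-0.1070)·2 + 0.5144·0 + 0.4125·(-1) + (-0.1528)·1 = -0.7792.
u_3 = v_3 + 0.3841·q_1 + 0.7792·q_2 = (0.7642, 1.7199, 0.2041, -0.7769, 1.0285).
‖u_3‖ = 2.2903, so q_3 = (0.3337, 0.7510, 0.0891, -0.3392, 0.4491).
q_1·v_4 = 0.5121·(-2) + (-0.5121)·(-2) + (-0.5121)·(-3) + (-0.2561)·(-4) + 0.3841·(-3) = 1.4084; q_2·v_4 = 0.7283·(-2) + (-0.1070)·(-2) + 0.5144·(-3) + 0.4125·(-4) + (-0.1528)·(-3) = -3.9777; q_3·v_4 = 0.3337·(-2) + 0.7510·(-2) + 0.0891·(-3) + (-0.3392)·(-4) + 0.4491·(-3) = -2.4270.
u_4 = v_4 − 1.4084·q_1 + 3.9777·q_2 + 2.4270·q_3 = (0.9855, 0.1186, -0.0163, -2.8217, -3.0588).
‖u_4‖ = 4.2783, so q_4 = (0.2304, 0.0277, -0.0038, -0.6595, -0.7150).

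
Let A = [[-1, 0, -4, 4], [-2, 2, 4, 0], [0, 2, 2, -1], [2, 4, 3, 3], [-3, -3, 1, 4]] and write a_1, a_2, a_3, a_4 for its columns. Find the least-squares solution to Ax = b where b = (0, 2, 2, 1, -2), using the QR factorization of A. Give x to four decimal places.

a_1 = (-1, -2, 0, 2, -3); ‖a_1‖ = 4.2426, so e_1 = (-0.2357, -0.4714, 0.0000, 0.4714, -0.7071).
e_1·a_2 = (-0.2357)·0 + (-0.4714)·2 + 0.0000·2 + 0.4714·4 + (-0.7071)·(-3) = 3.0641.
u_2 = a_2 − 3.0641·e_1 = (0.7222, 3.4444, 2.0000, 2.5556, -0.8333).
‖u_2‖ = 4.8591, so e_2 = (0.1486, 0.7089, 0.4116, 0.5259, -0.1715).
e_1·a_3 = (-0.2357)·(-4) + (-0.4714)·4 + 0.0000·2 + 0.4714·3 + (-0.7071)·1 = -0.2357; e_2·a_3 = 0.1486·(-4) + 0.7089·4 + 0.4116·2 + 0.5259·3 + (-0.1715)·1 = 4.4704.
u_3 = a_3 + 0.2357·e_1 − 4.4704·e_2 = (-4.7200, 0.7200, 0.1600, 0.7600, 1.6000).
‖u_3‖ = 5.0951, so e_3 = (-0.9264, 0.1413, 0.0314, 0.1492, 0.3140).
e_1·a_4 = (-0.2357)·4 + (-0.4714)·0 + 0.0000·(-1) + 0.4714·3 + (-0.7071)·4 = -2.3570; e_2·a_4 = 0.1486·4 + 0.7089·0 + 0.4116·(-1) + 0.5259·3 + (-0.1715)·4 = 1.0747; e_3·a_4 = (-0.9264)·4 + 0.1413·0 + 0.0314·(-1) + 0.1492·3 + 0.3140·4 = -2.0333.
u_4 = a_4 + 2.3570·e_1 − 1.0747·e_2 + 2.0333·e_3 = (1.4011, -1.5856, -1.3785, 3.8492, 3.1562).
‖u_4‖ = 5.5817, so e_4 = (0.2510, -0.2841, -0.2470, 0.6896, 0.5655).
Qᵀb = (0.9428, 3.1098, -0.1335, -1.5034).
Back-substitute: x_4 = -1.5034/5.5817 = -0.2693.
x_3 = (-0.1335 + 2.0333·(-0.2693))/5.0951 = -0.1337.
x_2 = (3.1098 − 4.4704·(-0.1337) − 1.0747·(-0.2693))/4.8591 = 0.8226.
x_1 = (0.9428 − 3.0641·0.8226 + 0.2357·(-0.1337) + 2.3570·(-0.2693))/4.2426 = -0.5289.

x = (-0.5289, 0.8226, -0.1337, -0.2693)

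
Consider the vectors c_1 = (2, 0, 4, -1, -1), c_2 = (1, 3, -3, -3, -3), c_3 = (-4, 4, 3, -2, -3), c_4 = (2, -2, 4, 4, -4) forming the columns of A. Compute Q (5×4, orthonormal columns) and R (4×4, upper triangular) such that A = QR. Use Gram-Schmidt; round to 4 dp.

Q = [[0.4264, 0.2264, -0.8189, 0.0507], [0.0000, 0.4981, 0.4100, -0.1384], [0.8528, -0.3774, 0.3550, -0.0446], [-0.2132, -0.5283, -0.0332, 0.6591], [-0.2132, -0.5283, -0.1847, -0.7361]], R = [[4.6904, -0.8528, 1.9188, 4.2640], [0.0000, 6.0227, 2.5962, -2.0528], [0.0000, 0.0000, 6.6013, -0.4321], [0.0000, 0.0000, 0.0000, 5.7808]]

c_1 = (2, 0, 4, -1, -1); ‖c_1‖ = 4.6904, so e_1 = (0.4264, 0.0000, 0.8528, -0.2132, -0.2132).
e_1·c_2 = 0.4264·1 + 0.0000·3 + 0.8528·(-3) + (-0.2132)·(-3) + (-0.2132)·(-3) = -0.8528.
u_2 = c_2 + 0.8528·e_1 = (1.3636, 3.0000, -2.2727, -3.1818, -3.1818).
‖u_2‖ = 6.0227, so e_2 = (0.2264, 0.4981, -0.3774, -0.5283, -0.5283).
e_1·c_3 = 0.4264·(-4) + 0.0000·4 + 0.8528·3 + (-0.2132)·(-2) + (-0.2132)·(-3) = 1.9188; e_2·c_3 = 0.2264·(-4) + 0.4981·4 + (-0.3774)·3 + (-0.5283)·(-2) + (-0.5283)·(-3) = 2.5962.
u_3 = c_3 − 1.9188·e_1 − 2.5962·e_2 = (-5.4060, 2.7068, 2.3434, -0.2193, -1.2193).
‖u_3‖ = 6.6013, so e_3 = (-0.8189, 0.4100, 0.3550, -0.0332, -0.1847).
e_1·c_4 = 0.4264·2 + 0.0000·(-2) + 0.8528·4 + (-0.2132)·4 + (-0.2132)·(-4) = 4.2640; e_2·c_4 = 0.2264·2 + 0.4981·(-2) + (-0.3774)·4 + (-0.5283)·4 + (-0.5283)·(-4) = -2.0528; e_3·c_4 = (-0.8189)·2 + 0.4100·(-2) + 0.3550·4 + (-0.0332)·4 + (-0.1847)·(-4) = -0.4321.
u_4 = c_4 − 4.2640·e_1 + 2.0528·e_2 + 0.4321·e_3 = (0.2928, -0.8003, -0.2577, 3.8102, -4.2552).
‖u_4‖ = 5.7808, so e_4 = (0.0507, -0.1384, -0.0446, 0.6591, -0.7361).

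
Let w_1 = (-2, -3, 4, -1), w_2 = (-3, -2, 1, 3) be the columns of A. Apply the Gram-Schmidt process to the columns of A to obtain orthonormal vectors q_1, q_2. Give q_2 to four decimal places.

q_2 = (-0.5119, -0.1680, -0.1760, 0.8239)

w_1 = (-2, -3, 4, -1); ‖w_1‖ = 5.4772, so q_1 = (-0.3651, -0.5477, 0.7303, -0.1826).
q_1·w_2 = (-0.3651)·(-3) + (-0.5477)·(-2) + 0.7303·1 + (-0.1826)·3 = 2.3735.
u_2 = w_2 − 2.3735·q_1 = (-2.1333, -0.7000, -0.7333, 3.4333).
‖u_2‖ = 4.1673, so q_2 = (-0.5119, -0.1680, -0.1760, 0.8239).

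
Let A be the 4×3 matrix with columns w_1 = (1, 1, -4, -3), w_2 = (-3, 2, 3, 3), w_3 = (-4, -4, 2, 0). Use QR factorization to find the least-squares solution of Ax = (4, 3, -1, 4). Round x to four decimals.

x = (-0.8121, -0.1036, -1.1655)

w_1 = (1, 1, -4, -3); ‖w_1‖ = 5.1962, so q_1 = (0.1925, 0.1925, -0.7698, -0.5774).
q_1·w_2 = 0.1925·(-3) + 0.1925·2 + (-0.7698)·3 + (-0.5774)·3 = -4.2339.
u_2 = w_2 + 4.2339·q_1 = (-2.1852, 2.8148, -0.2593, 0.5556).
‖u_2‖ = 3.6158, so q_2 = (-0.6043, 0.7785, -0.0717, 0.1536).
q_1·w_3 = 0.1925·(-4) + 0.1925·(-4) + (-0.7698)·2 + (-0.5774)·0 = -3.0792; q_2·w_3 = (-0.6043)·(-4) + 0.7785·(-4) + (-0.0717)·2 + 0.1536·0 = -0.8399.
u_3 = w_3 + 3.0792·q_1 + 0.8399·q_2 = (-3.9150, -2.7535, -0.4306, -1.6487).
‖u_3‖ = 5.0807, so q_3 = (-0.7706, -0.5420, -0.0848, -0.3245).
Qᵀb = (-0.1925, 0.6043, -5.9215).
Back-substitute: x_3 = -5.9215/5.0807 = -1.1655.
x_2 = (0.6043 + 0.8399·(-1.1655))/3.6158 = -0.1036.
x_1 = (-0.1925 + 4.2339·(-0.1036) + 3.0792·(-1.1655))/5.1962 = -0.8121.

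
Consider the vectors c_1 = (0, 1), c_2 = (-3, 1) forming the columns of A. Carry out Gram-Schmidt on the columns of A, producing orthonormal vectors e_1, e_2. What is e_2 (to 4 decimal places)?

e_1 = c_1/‖c_1‖ = (0, 1)/1.0000 = (0.0000, 1.0000).
r_{12} = e_1·c_2 = 1.0000.
u_2 = c_2 − 1.0000·e_1 = (-3.0000, 0.0000).
‖u_2‖ = 3.0000, so e_2 = (-1.0000, 0.0000).

e_2 = (-1.0000, 0.0000)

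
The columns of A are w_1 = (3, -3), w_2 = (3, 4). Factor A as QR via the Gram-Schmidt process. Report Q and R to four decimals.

Q = [[0.7071, 0.7071], [-0.7071, 0.7071]], R = [[4.2426, -0.7071], [0.0000, 4.9497]]

w_1 = (3, -3); ‖w_1‖ = 4.2426, so e_1 = (0.7071, -0.7071).
e_1·w_2 = 0.7071·3 + (-0.7071)·4 = -0.7071.
u_2 = w_2 + 0.7071·e_1 = (3.5000, 3.5000).
‖u_2‖ = 4.9497, so e_2 = (0.7071, 0.7071).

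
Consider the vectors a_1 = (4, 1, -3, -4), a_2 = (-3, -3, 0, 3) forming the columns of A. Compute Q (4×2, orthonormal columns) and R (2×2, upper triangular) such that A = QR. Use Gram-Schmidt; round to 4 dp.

a_1 = (4, 1, -3, -4); ‖a_1‖ = 6.4807, so e_1 = (0.6172, 0.1543, -0.4629, -0.6172).
e_1·a_2 = 0.6172·(-3) + 0.1543·(-3) + (-0.4629)·0 + (-0.6172)·3 = -4.1662.
u_2 = a_2 + 4.1662·e_1 = (-0.4286, -2.3571, -1.9286, 0.4286).
‖u_2‖ = 3.1053, so e_2 = (-0.1380, -0.7591, -0.6211, 0.1380).

Q = [[0.6172, -0.1380], [0.1543, -0.7591], [-0.4629, -0.6211], [-0.6172, 0.1380]], R = [[6.4807, -4.1662], [0.0000, 3.1053]]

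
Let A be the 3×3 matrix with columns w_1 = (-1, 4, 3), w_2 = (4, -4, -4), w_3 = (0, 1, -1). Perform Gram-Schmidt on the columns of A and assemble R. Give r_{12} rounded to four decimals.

r_{12} = -6.2757

w_1 = (-1, 4, 3); ‖w_1‖ = 5.0990, so q_1 = (-0.1961, 0.7845, 0.5883).
r_{12} = q_1·w_2 = -6.2757.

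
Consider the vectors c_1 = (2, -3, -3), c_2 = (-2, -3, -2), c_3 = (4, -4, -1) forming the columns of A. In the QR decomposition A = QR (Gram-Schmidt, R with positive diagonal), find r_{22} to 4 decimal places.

c_1 = (2, -3, -3); ‖c_1‖ = 4.6904, so e_1 = (0.4264, -0.6396, -0.6396).
e_1·c_2 = 0.4264·(-2) + (-0.6396)·(-3) + (-0.6396)·(-2) = 2.3452.
u_2 = c_2 − 2.3452·e_1 = (-3.0000, -1.5000, -0.5000).
r_{22} = ‖u_2‖ = 3.3912.

r_{22} = 3.3912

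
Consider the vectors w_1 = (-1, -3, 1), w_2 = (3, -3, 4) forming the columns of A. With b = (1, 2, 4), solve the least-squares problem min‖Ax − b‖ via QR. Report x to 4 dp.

e_1 = w_1/‖w_1‖ = (-1, -3, 1)/3.3166 = (-0.3015, -0.9045, 0.3015).
r_{12} = e_1·w_2 = 3.0151.
u_2 = w_2 − 3.0151·e_1 = (3.9091, -0.2727, 3.0909).
‖u_2‖ = 4.9909, so e_2 = (0.7832, -0.0546, 0.6193).
Qᵀb = (-0.9045, 3.1512).
Back-substitute: x_2 = 3.1512/4.9909 = 0.6314.
x_1 = (-0.9045 − 3.0151·0.6314)/3.3166 = -0.8467.

x = (-0.8467, 0.6314)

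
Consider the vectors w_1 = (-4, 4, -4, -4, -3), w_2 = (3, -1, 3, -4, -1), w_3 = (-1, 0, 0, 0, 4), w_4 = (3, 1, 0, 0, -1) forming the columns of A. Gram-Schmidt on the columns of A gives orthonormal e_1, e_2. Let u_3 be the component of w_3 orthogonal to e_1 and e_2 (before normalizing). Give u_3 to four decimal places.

e_1 = w_1/‖w_1‖ = (-4, 4, -4, -4, -3)/8.5440 = (-0.4682, 0.4682, -0.4682, -0.4682, -0.3511).
r_{12} = e_1·w_2 = -1.0534.
u_2 = w_2 + 1.0534·e_1 = (2.5068, -0.5068, 2.5068, -4.4932, -1.3699).
‖u_2‖ = 5.9068, so e_2 = (0.4244, -0.0858, 0.4244, -0.7607, -0.2319).
r_{13} = e_1·w_3 = -0.9363; r_{23} = e_2·w_3 = -1.3520.
u_3 = w_3 + 0.9363·e_1 + 1.3520·e_2 = (-0.8645, 0.3223, 0.1355, -1.4668, 3.3577).

u_3 = (-0.8645, 0.3223, 0.1355, -1.4668, 3.3577)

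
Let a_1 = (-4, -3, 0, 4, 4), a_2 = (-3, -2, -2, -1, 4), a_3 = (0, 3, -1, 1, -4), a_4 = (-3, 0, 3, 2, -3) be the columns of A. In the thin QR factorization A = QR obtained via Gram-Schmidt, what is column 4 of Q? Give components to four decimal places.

a_1 = (-4, -3, 0, 4, 4); ‖a_1‖ = 7.5498, so q_1 = (-0.5298, -0.3974, 0.0000, 0.5298, 0.5298).
q_1·a_2 = (-0.5298)·(-3) + (-0.3974)·(-2) + 0.0000·(-2) + 0.5298·(-1) + 0.5298·4 = 3.9736.
u_2 = a_2 − 3.9736·q_1 = (-0.8947, -0.4211, -2.0000, -3.1053, 1.8947).
‖u_2‖ = 4.2674, so q_2 = (-0.2097, -0.0987, -0.4687, -0.7277, 0.4440).
q_1·a_3 = (-0.5298)·0 + (-0.3974)·3 + 0.0000·(-1) + 0.5298·1 + 0.5298·(-4) = -2.7815; q_2·a_3 = (-0.2097)·0 + (-0.0987)·3 + (-0.4687)·(-1) + (-0.7277)·1 + 0.4440·(-4) = -2.3310.
u_3 = a_3 + 2.7815·q_1 + 2.3310·q_2 = (-1.9624, 1.6647, -2.0925, 0.7775, -1.4913).
‖u_3‖ = 3.7188, so q_3 = (-0.5277, 0.4477, -0.5627, 0.2091, -0.4010).
q_1·a_4 = (-0.5298)·(-3) + (-0.3974)·0 + 0.0000·3 + 0.5298·2 + 0.5298·(-3) = 1.0596; q_2·a_4 = (-0.2097)·(-3) + (-0.0987)·0 + (-0.4687)·3 + (-0.7277)·2 + 0.4440·(-3) = -3.5644; q_3·a_4 = (-0.5277)·(-3) + 0.4477·0 + (-0.5627)·3 + 0.2091·2 + (-0.4010)·(-3) = 1.5163.
u_4 = a_4 − 1.0596·q_1 + 3.5644·q_2 − 1.5163·q_3 = (-2.3858, -0.6094, 2.1827, -1.4721, -1.3707).
‖u_4‖ = 3.8566, so q_4 = (-0.6186, -0.1580, 0.5660, -0.3817, -0.3554).

q_4 = (-0.6186, -0.1580, 0.5660, -0.3817, -0.3554)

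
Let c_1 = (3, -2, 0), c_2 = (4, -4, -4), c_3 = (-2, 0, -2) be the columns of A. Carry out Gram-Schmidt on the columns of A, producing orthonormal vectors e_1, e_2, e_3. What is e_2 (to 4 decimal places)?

e_2 = (-0.1482, -0.2224, -0.9636)

e_1 = c_1/‖c_1‖ = (3, -2, 0)/3.6056 = (0.8321, -0.5547, 0.0000).
r_{12} = e_1·c_2 = 5.5470.
u_2 = c_2 − 5.5470·e_1 = (-0.6154, -0.9231, -4.0000).
‖u_2‖ = 4.1510, so e_2 = (-0.1482, -0.2224, -0.9636).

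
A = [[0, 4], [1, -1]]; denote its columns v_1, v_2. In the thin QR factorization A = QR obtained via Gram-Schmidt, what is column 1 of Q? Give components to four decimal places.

v_1 = (0, 1); ‖v_1‖ = 1.0000, so e_1 = (0.0000, 1.0000).

e_1 = (0.0000, 1.0000)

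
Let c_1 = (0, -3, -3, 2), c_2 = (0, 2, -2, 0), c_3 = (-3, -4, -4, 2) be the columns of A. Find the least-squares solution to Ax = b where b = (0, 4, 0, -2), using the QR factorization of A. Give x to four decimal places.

c_1 = (0, -3, -3, 2); ‖c_1‖ = 4.6904, so q_1 = (0.0000, -0.6396, -0.6396, 0.4264).
q_1·c_2 = 0.0000·0 + (-0.6396)·2 + (-0.6396)·(-2) + 0.4264·0 = 0.0000.
u_2 = c_2 + 0.0000·q_1 = (0.0000, 2.0000, -2.0000, 0.0000).
‖u_2‖ = 2.8284, so q_2 = (0.0000, 0.7071, -0.7071, 0.0000).
q_1·c_3 = 0.0000·(-3) + (-0.6396)·(-4) + (-0.6396)·(-4) + 0.4264·2 = 5.9696; q_2·c_3 = 0.0000·(-3) + 0.7071·(-4) + (-0.7071)·(-4) + 0.0000·2 = 0.0000.
u_3 = c_3 − 5.9696·q_1 + 0.0000·q_2 = (-3.0000, -0.1818, -0.1818, -0.5455).
‖u_3‖ = 3.0600, so q_3 = (-0.9804, -0.0594, -0.0594, -0.1783).
Qᵀb = (-3.4112, 2.8284, 0.1188).
Back-substitute: x_3 = 0.1188/3.0600 = 0.0388.
x_2 = (2.8284 + 0.0000·0.0388)/2.8284 = 1.0000.
x_1 = (-3.4112 + 0.0000·1.0000 − 5.9696·0.0388)/4.6904 = -0.7767.

x = (-0.7767, 1.0000, 0.0388)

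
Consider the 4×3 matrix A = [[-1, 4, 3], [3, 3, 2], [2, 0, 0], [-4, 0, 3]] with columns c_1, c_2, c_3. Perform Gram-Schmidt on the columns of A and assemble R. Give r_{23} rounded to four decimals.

r_{23} = 3.9667

q_1 = c_1/‖c_1‖ = (-1, 3, 2, -4)/5.4772 = (-0.1826, 0.5477, 0.3651, -0.7303).
r_{12} = q_1·c_2 = 0.9129.
u_2 = c_2 − 0.9129·q_1 = (4.1667, 2.5000, -0.3333, 0.6667).
‖u_2‖ = 4.9160, so q_2 = (0.8476, 0.5085, -0.0678, 0.1356).
r_{23} = q_2·c_3 = 3.9667.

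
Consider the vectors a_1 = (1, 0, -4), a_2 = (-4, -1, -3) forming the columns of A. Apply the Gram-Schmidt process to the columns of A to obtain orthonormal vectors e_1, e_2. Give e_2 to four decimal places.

a_1 = (1, 0, -4); ‖a_1‖ = 4.1231, so e_1 = (0.2425, 0.0000, -0.9701).
e_1·a_2 = 0.2425·(-4) + 0.0000·(-1) + (-0.9701)·(-3) = 1.9403.
u_2 = a_2 − 1.9403·e_1 = (-4.4706, -1.0000, -1.1176).
‖u_2‖ = 4.7154, so e_2 = (-0.9481, -0.2121, -0.2370).

e_2 = (-0.9481, -0.2121, -0.2370)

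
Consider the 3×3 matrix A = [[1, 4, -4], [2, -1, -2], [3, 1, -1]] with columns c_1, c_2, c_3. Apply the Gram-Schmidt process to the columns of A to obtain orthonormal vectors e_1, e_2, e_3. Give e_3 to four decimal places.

e_3 = (-0.3319, -0.7301, 0.5974)

e_1 = c_1/‖c_1‖ = (1, 2, 3)/3.7417 = (0.2673, 0.5345, 0.8018).
r_{12} = e_1·c_2 = 1.3363.
u_2 = c_2 − 1.3363·e_1 = (3.6429, -1.7143, -0.0714).
‖u_2‖ = 4.0267, so e_2 = (0.9047, -0.4257, -0.0177).
r_{13} = e_1·c_3 = -2.9399; r_{23} = e_2·c_3 = -2.7495.
u_3 = c_3 + 2.9399·e_1 + 2.7495·e_2 = (-0.7269, -1.5991, 1.3084).
‖u_3‖ = 2.1903, so e_3 = (-0.3319, -0.7301, 0.5974).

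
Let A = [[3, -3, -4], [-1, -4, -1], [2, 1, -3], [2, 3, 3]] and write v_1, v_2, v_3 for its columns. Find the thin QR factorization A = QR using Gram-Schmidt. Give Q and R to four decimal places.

Q = [[0.7071, -0.5959, 0.0731], [-0.2357, -0.6526, 0.3017], [0.4714, 0.1135, -0.6512], [0.4714, 0.4540, 0.6925]], R = [[4.2426, 0.7071, -2.5927], [0.0000, 5.8737, 4.0577], [0.0000, 0.0000, 3.4370]]

e_1 = v_1/‖v_1‖ = (3, -1, 2, 2)/4.2426 = (0.7071, -0.2357, 0.4714, 0.4714).
r_{12} = e_1·v_2 = 0.7071.
u_2 = v_2 − 0.7071·e_1 = (-3.5000, -3.8333, 0.6667, 2.6667).
‖u_2‖ = 5.8737, so e_2 = (-0.5959, -0.6526, 0.1135, 0.4540).
r_{13} = e_1·v_3 = -2.5927; r_{23} = e_2·v_3 = 4.0577.
u_3 = v_3 + 2.5927·e_1 − 4.0577·e_2 = (0.2512, 1.0370, -2.2383, 2.3800).
‖u_3‖ = 3.4370, so e_3 = (0.0731, 0.3017, -0.6512, 0.6925).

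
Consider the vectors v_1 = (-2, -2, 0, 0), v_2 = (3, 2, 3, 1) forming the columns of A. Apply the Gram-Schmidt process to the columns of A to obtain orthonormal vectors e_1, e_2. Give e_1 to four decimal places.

e_1 = (-0.7071, -0.7071, 0.0000, 0.0000)

e_1 = v_1/‖v_1‖ = (-2, -2, 0, 0)/2.8284 = (-0.7071, -0.7071, 0.0000, 0.0000).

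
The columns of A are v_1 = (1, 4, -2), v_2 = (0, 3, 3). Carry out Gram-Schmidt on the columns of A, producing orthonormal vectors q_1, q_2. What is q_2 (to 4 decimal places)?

v_1 = (1, 4, -2); ‖v_1‖ = 4.5826, so q_1 = (0.2182, 0.8729, -0.4364).
q_1·v_2 = 0.2182·0 + 0.8729·3 + (-0.4364)·3 = 1.3093.
u_2 = v_2 − 1.3093·q_1 = (-0.2857, 1.8571, 3.5714).
‖u_2‖ = 4.0356, so q_2 = (-0.0708, 0.4602, 0.8850).

q_2 = (-0.0708, 0.4602, 0.8850)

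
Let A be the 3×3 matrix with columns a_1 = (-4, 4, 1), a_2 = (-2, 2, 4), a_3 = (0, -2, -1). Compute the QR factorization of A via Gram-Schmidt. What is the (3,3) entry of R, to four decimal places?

r_{33} = 1.4142

e_1 = a_1/‖a_1‖ = (-4, 4, 1)/5.7446 = (-0.6963, 0.6963, 0.1741).
r_{12} = e_1·a_2 = 3.4816.
u_2 = a_2 − 3.4816·e_1 = (0.4242, -0.4242, 3.3939).
‖u_2‖ = 3.4466, so e_2 = (0.1231, -0.1231, 0.9847).
r_{13} = e_1·a_3 = -1.5667; r_{23} = e_2·a_3 = -0.7385.
u_3 = a_3 + 1.5667·e_1 + 0.7385·e_2 = (-1.0000, -1.0000, 0.0000).
r_{33} = ‖u_3‖ = 1.4142.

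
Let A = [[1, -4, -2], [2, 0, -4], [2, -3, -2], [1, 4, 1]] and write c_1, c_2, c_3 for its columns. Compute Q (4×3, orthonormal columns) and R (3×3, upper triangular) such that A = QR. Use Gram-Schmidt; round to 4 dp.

Q = [[0.3162, -0.5560, 0.0986], [0.6325, 0.1962, -0.7490], [0.6325, -0.2943, 0.4730], [0.3162, 0.7522, 0.4533]], R = [[3.1623, -1.8974, -4.1110], [0.0000, 6.1156, 1.6679], [0.0000, 0.0000, 2.3061]]

c_1 = (1, 2, 2, 1); ‖c_1‖ = 3.1623, so q_1 = (0.3162, 0.6325, 0.6325, 0.3162).
q_1·c_2 = 0.3162·(-4) + 0.6325·0 + 0.6325·(-3) + 0.3162·4 = -1.8974.
u_2 = c_2 + 1.8974·q_1 = (-3.4000, 1.2000, -1.8000, 4.6000).
‖u_2‖ = 6.1156, so q_2 = (-0.5560, 0.1962, -0.2943, 0.7522).
q_1·c_3 = 0.3162·(-2) + 0.6325·(-4) + 0.6325·(-2) + 0.3162·1 = -4.1110; q_2·c_3 = (-0.5560)·(-2) + 0.1962·(-4) + (-0.2943)·(-2) + 0.7522·1 = 1.6679.
u_3 = c_3 + 4.1110·q_1 − 1.6679·q_2 = (0.2273, -1.7273, 1.0909, 1.0455).
‖u_3‖ = 2.3061, so q_3 = (0.0986, -0.7490, 0.4730, 0.4533).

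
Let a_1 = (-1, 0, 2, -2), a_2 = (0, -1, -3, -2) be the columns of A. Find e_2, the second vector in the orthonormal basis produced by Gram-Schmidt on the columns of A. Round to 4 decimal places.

a_1 = (-1, 0, 2, -2); ‖a_1‖ = 3.0000, so e_1 = (-0.3333, 0.0000, 0.6667, -0.6667).
e_1·a_2 = (-0.3333)·0 + 0.0000·(-1) + 0.6667·(-3) + (-0.6667)·(-2) = -0.6667.
u_2 = a_2 + 0.6667·e_1 = (-0.2222, -1.0000, -2.5556, -2.4444).
‖u_2‖ = 3.6818, so e_2 = (-0.0604, -0.2716, -0.6941, -0.6639).

e_2 = (-0.0604, -0.2716, -0.6941, -0.6639)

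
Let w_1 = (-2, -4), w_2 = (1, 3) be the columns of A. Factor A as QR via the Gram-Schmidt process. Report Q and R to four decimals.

Q = [[-0.4472, -0.8944], [-0.8944, 0.4472]], R = [[4.4721, -3.1305], [0.0000, 0.4472]]

e_1 = w_1/‖w_1‖ = (-2, -4)/4.4721 = (-0.4472, -0.8944).
r_{12} = e_1·w_2 = -3.1305.
u_2 = w_2 + 3.1305·e_1 = (-0.4000, 0.2000).
‖u_2‖ = 0.4472, so e_2 = (-0.8944, 0.4472).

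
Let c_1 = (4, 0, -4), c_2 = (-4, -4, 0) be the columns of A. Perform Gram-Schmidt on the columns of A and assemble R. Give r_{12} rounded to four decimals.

r_{12} = -2.8284

c_1 = (4, 0, -4); ‖c_1‖ = 5.6569, so e_1 = (0.7071, 0.0000, -0.7071).
r_{12} = e_1·c_2 = -2.8284.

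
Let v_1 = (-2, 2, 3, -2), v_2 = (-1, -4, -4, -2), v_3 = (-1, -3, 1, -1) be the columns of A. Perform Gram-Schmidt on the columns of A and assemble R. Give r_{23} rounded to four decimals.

e_1 = v_1/‖v_1‖ = (-2, 2, 3, -2)/4.5826 = (-0.4364, 0.4364, 0.6547, -0.4364).
r_{12} = e_1·v_2 = -3.0551.
u_2 = v_2 + 3.0551·e_1 = (-2.3333, -2.6667, -2.0000, -3.3333).
‖u_2‖ = 5.2599, so e_2 = (-0.4436, -0.5070, -0.3802, -0.6337).
r_{23} = e_2·v_3 = 2.2180.

r_{23} = 2.2180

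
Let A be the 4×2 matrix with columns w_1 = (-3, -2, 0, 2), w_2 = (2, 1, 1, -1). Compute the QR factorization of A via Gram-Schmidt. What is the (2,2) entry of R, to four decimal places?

r_{22} = 1.0572

w_1 = (-3, -2, 0, 2); ‖w_1‖ = 4.1231, so q_1 = (-0.7276, -0.4851, 0.0000, 0.4851).
q_1·w_2 = (-0.7276)·2 + (-0.4851)·1 + 0.0000·1 + 0.4851·(-1) = -2.4254.
u_2 = w_2 + 2.4254·q_1 = (0.2353, -0.1765, 1.0000, 0.1765).
r_{22} = ‖u_2‖ = 1.0572.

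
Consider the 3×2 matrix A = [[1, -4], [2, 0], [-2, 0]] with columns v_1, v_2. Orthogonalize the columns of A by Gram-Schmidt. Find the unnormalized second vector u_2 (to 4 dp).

u_2 = (-3.5556, 0.8889, -0.8889)

v_1 = (1, 2, -2); ‖v_1‖ = 3.0000, so q_1 = (0.3333, 0.6667, -0.6667).
q_1·v_2 = 0.3333·(-4) + 0.6667·0 + (-0.6667)·0 = -1.3333.
u_2 = v_2 + 1.3333·q_1 = (-3.5556, 0.8889, -0.8889).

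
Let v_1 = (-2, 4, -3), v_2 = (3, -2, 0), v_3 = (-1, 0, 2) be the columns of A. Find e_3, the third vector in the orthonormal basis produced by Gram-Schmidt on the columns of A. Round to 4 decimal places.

e_1 = v_1/‖v_1‖ = (-2, 4, -3)/5.3852 = (-0.3714, 0.7428, -0.5571).
r_{12} = e_1·v_2 = -2.5997.
u_2 = v_2 + 2.5997·e_1 = (2.0345, -0.0690, -1.4483).
‖u_2‖ = 2.4983, so e_2 = (0.8144, -0.0276, -0.5797).
r_{13} = e_1·v_3 = -0.7428; r_{23} = e_2·v_3 = -1.9738.
u_3 = v_3 + 0.7428·e_1 + 1.9738·e_2 = (0.3315, 0.4972, 0.4420).
‖u_3‖ = 0.7433, so e_3 = (0.4460, 0.6690, 0.5946).

e_3 = (0.4460, 0.6690, 0.5946)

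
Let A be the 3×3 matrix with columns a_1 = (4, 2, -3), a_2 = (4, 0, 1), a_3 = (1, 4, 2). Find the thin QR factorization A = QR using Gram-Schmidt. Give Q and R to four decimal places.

a_1 = (4, 2, -3); ‖a_1‖ = 5.3852, so e_1 = (0.7428, 0.3714, -0.5571).
e_1·a_2 = 0.7428·4 + 0.3714·0 + (-0.5571)·1 = 2.4140.
u_2 = a_2 − 2.4140·e_1 = (2.2069, -0.8966, 2.3448).
‖u_2‖ = 3.3425, so e_2 = (0.6603, -0.2682, 0.7015).
e_1·a_3 = 0.7428·1 + 0.3714·4 + (-0.5571)·2 = 1.1142; e_2·a_3 = 0.6603·1 + (-0.2682)·4 + 0.7015·2 = 0.9904.
u_3 = a_3 − 1.1142·e_1 − 0.9904·e_2 = (-0.4815, 3.8519, 1.9259).
‖u_3‖ = 4.3333, so e_3 = (-0.1111, 0.8889, 0.4444).

Q = [[0.7428, 0.6603, -0.1111], [0.3714, -0.2682, 0.8889], [-0.5571, 0.7015, 0.4444]], R = [[5.3852, 2.4140, 1.1142], [0.0000, 3.3425, 0.9904], [0.0000, 0.0000, 4.3333]]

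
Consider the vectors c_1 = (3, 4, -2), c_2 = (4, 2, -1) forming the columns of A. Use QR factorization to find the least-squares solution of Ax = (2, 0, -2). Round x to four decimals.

e_1 = c_1/‖c_1‖ = (3, 4, -2)/5.3852 = (0.5571, 0.7428, -0.3714).
r_{12} = e_1·c_2 = 4.0853.
u_2 = c_2 − 4.0853·e_1 = (1.7241, -1.0345, 0.5172).
‖u_2‖ = 2.0761, so e_2 = (0.8305, -0.4983, 0.2491).
Qᵀb = (1.8570, 1.1626).
Back-substitute: x_2 = 1.1626/2.0761 = 0.5600.
x_1 = (1.8570 − 4.0853·0.5600)/5.3852 = -0.0800.

x = (-0.0800, 0.5600)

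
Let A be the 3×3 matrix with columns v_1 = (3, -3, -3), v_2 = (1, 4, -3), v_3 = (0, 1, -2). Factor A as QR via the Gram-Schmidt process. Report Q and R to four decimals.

Q = [[0.5774, 0.1961, -0.7926], [-0.5774, 0.7845, -0.2265], [-0.5774, -0.5883, -0.5661]], R = [[5.1962, 0.0000, 0.5774], [0.0000, 5.0990, 1.9612], [0.0000, 0.0000, 0.9058]]

v_1 = (3, -3, -3); ‖v_1‖ = 5.1962, so q_1 = (0.5774, -0.5774, -0.5774).
q_1·v_2 = 0.5774·1 + (-0.5774)·4 + (-0.5774)·(-3) = 0.0000.
u_2 = v_2 + 0.0000·q_1 = (1.0000, 4.0000, -3.0000).
‖u_2‖ = 5.0990, so q_2 = (0.1961, 0.7845, -0.5883).
q_1·v_3 = 0.5774·0 + (-0.5774)·1 + (-0.5774)·(-2) = 0.5774; q_2·v_3 = 0.1961·0 + 0.7845·1 + (-0.5883)·(-2) = 1.9612.
u_3 = v_3 − 0.5774·q_1 − 1.9612·q_2 = (-0.7179, -0.2051, -0.5128).
‖u_3‖ = 0.9058, so q_3 = (-0.7926, -0.2265, -0.5661).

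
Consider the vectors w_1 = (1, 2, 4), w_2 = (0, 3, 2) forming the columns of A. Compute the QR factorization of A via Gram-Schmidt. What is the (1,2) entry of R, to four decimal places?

r_{12} = 3.0551

w_1 = (1, 2, 4); ‖w_1‖ = 4.5826, so e_1 = (0.2182, 0.4364, 0.8729).
r_{12} = e_1·w_2 = 3.0551.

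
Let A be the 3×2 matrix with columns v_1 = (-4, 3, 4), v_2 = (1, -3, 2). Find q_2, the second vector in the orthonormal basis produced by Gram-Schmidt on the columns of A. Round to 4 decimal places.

q_1 = v_1/‖v_1‖ = (-4, 3, 4)/6.4031 = (-0.6247, 0.4685, 0.6247).
r_{12} = q_1·v_2 = -0.7809.
u_2 = v_2 + 0.7809·q_1 = (0.5122, -2.6341, 2.4878).
‖u_2‖ = 3.6593, so q_2 = (0.1400, -0.7199, 0.6799).

q_2 = (0.1400, -0.7199, 0.6799)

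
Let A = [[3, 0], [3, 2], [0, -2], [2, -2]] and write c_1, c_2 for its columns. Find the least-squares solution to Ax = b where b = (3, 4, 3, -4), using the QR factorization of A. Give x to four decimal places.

e_1 = c_1/‖c_1‖ = (3, 3, 0, 2)/4.6904 = (0.6396, 0.6396, 0.0000, 0.4264).
r_{12} = e_1·c_2 = 0.4264.
u_2 = c_2 − 0.4264·e_1 = (-0.2727, 1.7273, -2.0000, -2.1818).
‖u_2‖ = 3.4378, so e_2 = (-0.0793, 0.5024, -0.5818, -0.6347).
Qᵀb = (2.7716, 2.5651).
Back-substitute: x_2 = 2.5651/3.4378 = 0.7462.
x_1 = (2.7716 − 0.4264·0.7462)/4.6904 = 0.5231.

x = (0.5231, 0.7462)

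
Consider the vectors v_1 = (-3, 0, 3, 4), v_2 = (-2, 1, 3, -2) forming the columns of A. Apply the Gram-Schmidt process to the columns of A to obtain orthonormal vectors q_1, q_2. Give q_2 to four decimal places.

q_2 = (-0.3397, 0.2457, 0.5855, -0.6939)

q_1 = v_1/‖v_1‖ = (-3, 0, 3, 4)/5.8310 = (-0.5145, 0.0000, 0.5145, 0.6860).
r_{12} = q_1·v_2 = 1.2005.
u_2 = v_2 − 1.2005·q_1 = (-1.3824, 1.0000, 2.3824, -2.8235).
‖u_2‖ = 4.0693, so q_2 = (-0.3397, 0.2457, 0.5855, -0.6939).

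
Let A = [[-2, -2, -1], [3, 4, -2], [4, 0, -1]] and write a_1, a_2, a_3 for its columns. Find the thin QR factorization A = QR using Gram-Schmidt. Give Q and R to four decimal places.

Q = [[-0.3714, -0.2682, -0.8889], [0.5571, 0.7015, -0.4444], [0.7428, -0.6603, -0.1111]], R = [[5.3852, 2.9711, -1.4856], [0.0000, 3.3425, -0.4746], [0.0000, 0.0000, 1.8889]]

a_1 = (-2, 3, 4); ‖a_1‖ = 5.3852, so e_1 = (-0.3714, 0.5571, 0.7428).
e_1·a_2 = (-0.3714)·(-2) + 0.5571·4 + 0.7428·0 = 2.9711.
u_2 = a_2 − 2.9711·e_1 = (-0.8966, 2.3448, -2.2069).
‖u_2‖ = 3.3425, so e_2 = (-0.2682, 0.7015, -0.6603).
e_1·a_3 = (-0.3714)·(-1) + 0.5571·(-2) + 0.7428·(-1) = -1.4856; e_2·a_3 = (-0.2682)·(-1) + 0.7015·(-2) + (-0.6603)·(-1) = -0.4746.
u_3 = a_3 + 1.4856·e_1 + 0.4746·e_2 = (-1.6790, -0.8395, -0.2099).
‖u_3‖ = 1.8889, so e_3 = (-0.8889, -0.4444, -0.1111).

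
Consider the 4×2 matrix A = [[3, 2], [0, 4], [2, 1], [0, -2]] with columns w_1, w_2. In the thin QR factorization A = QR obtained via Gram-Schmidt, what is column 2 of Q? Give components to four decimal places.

q_1 = w_1/‖w_1‖ = (3, 0, 2, 0)/3.6056 = (0.8321, 0.0000, 0.5547, 0.0000).
r_{12} = q_1·w_2 = 2.2188.
u_2 = w_2 − 2.2188·q_1 = (0.1538, 4.0000, -0.2308, -2.0000).
‖u_2‖ = 4.4807, so q_2 = (0.0343, 0.8927, -0.0515, -0.4464).

q_2 = (0.0343, 0.8927, -0.0515, -0.4464)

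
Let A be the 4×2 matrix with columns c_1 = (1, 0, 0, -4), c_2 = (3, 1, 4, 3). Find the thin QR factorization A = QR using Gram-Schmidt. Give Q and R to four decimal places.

Q = [[0.2425, 0.6419], [0.0000, 0.1819], [0.0000, 0.7274], [-0.9701, 0.1605]], R = [[4.1231, -2.1828], [0.0000, 5.4987]]

c_1 = (1, 0, 0, -4); ‖c_1‖ = 4.1231, so q_1 = (0.2425, 0.0000, 0.0000, -0.9701).
q_1·c_2 = 0.2425·3 + 0.0000·1 + 0.0000·4 + (-0.9701)·3 = -2.1828.
u_2 = c_2 + 2.1828·q_1 = (3.5294, 1.0000, 4.0000, 0.8824).
‖u_2‖ = 5.4987, so q_2 = (0.6419, 0.1819, 0.7274, 0.1605).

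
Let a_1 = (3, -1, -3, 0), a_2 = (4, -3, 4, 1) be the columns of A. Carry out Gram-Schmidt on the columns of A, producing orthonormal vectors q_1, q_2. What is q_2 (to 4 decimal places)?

q_2 = (0.5472, -0.4410, 0.6942, 0.1552)

a_1 = (3, -1, -3, 0); ‖a_1‖ = 4.3589, so q_1 = (0.6882, -0.2294, -0.6882, 0.0000).
q_1·a_2 = 0.6882·4 + (-0.2294)·(-3) + (-0.6882)·4 + 0.0000·1 = 0.6882.
u_2 = a_2 − 0.6882·q_1 = (3.5263, -2.8421, 4.4737, 1.0000).
‖u_2‖ = 6.4441, so q_2 = (0.5472, -0.4410, 0.6942, 0.1552).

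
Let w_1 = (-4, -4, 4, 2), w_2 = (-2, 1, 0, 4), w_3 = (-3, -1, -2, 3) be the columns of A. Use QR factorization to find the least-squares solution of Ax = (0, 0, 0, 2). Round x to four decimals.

x = (-0.0081, 0.4243, -0.0478)

w_1 = (-4, -4, 4, 2); ‖w_1‖ = 7.2111, so q_1 = (-0.5547, -0.5547, 0.5547, 0.2774).
q_1·w_2 = (-0.5547)·(-2) + (-0.5547)·1 + 0.5547·0 + 0.2774·4 = 1.6641.
u_2 = w_2 − 1.6641·q_1 = (-1.0769, 1.9231, -0.9231, 3.5385).
‖u_2‖ = 4.2698, so q_2 = (-0.2522, 0.4504, -0.2162, 0.8287).
q_1·w_3 = (-0.5547)·(-3) + (-0.5547)·(-1) + 0.5547·(-2) + 0.2774·3 = 1.9415; q_2·w_3 = (-0.2522)·(-3) + 0.4504·(-1) + (-0.2162)·(-2) + 0.8287·3 = 3.2248.
u_3 = w_3 − 1.9415·q_1 − 3.2248·q_2 = (-1.1097, -1.3755, -2.3797, -0.2110).
‖u_3‖ = 2.9717, so q_3 = (-0.3734, -0.4629, -0.8008, -0.0710).
Qᵀb = (0.5547, 1.6575, -0.1420).
Back-substitute: x_3 = -0.1420/2.9717 = -0.0478.
x_2 = (1.6575 − 3.2248·(-0.0478))/4.2698 = 0.4243.
x_1 = (0.5547 − 1.6641·0.4243 − 1.9415·(-0.0478))/7.2111 = -0.0081.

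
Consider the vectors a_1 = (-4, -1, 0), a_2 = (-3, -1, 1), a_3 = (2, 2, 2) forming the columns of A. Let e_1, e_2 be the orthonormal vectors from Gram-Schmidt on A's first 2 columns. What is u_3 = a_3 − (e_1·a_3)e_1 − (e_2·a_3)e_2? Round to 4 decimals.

a_1 = (-4, -1, 0); ‖a_1‖ = 4.1231, so e_1 = (-0.9701, -0.2425, 0.0000).
e_1·a_2 = (-0.9701)·(-3) + (-0.2425)·(-1) + 0.0000·1 = 3.1530.
u_2 = a_2 − 3.1530·e_1 = (0.0588, -0.2353, 1.0000).
‖u_2‖ = 1.0290, so e_2 = (0.0572, -0.2287, 0.9718).
e_1·a_3 = (-0.9701)·2 + (-0.2425)·2 + 0.0000·2 = -2.4254; e_2·a_3 = 0.0572·2 + (-0.2287)·2 + 0.9718·2 = 1.6007.
u_3 = a_3 + 2.4254·e_1 − 1.6007·e_2 = (-0.4444, 1.7778, 0.4444).

u_3 = (-0.4444, 1.7778, 0.4444)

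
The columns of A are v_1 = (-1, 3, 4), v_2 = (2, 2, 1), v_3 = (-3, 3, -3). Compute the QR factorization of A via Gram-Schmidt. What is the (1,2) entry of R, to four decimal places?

v_1 = (-1, 3, 4); ‖v_1‖ = 5.0990, so q_1 = (-0.1961, 0.5883, 0.7845).
r_{12} = q_1·v_2 = 1.5689.

r_{12} = 1.5689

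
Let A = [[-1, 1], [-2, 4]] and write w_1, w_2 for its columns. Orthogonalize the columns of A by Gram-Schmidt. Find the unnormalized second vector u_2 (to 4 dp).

u_2 = (-0.8000, 0.4000)

q_1 = w_1/‖w_1‖ = (-1, -2)/2.2361 = (-0.4472, -0.8944).
r_{12} = q_1·w_2 = -4.0249.
u_2 = w_2 + 4.0249·q_1 = (-0.8000, 0.4000).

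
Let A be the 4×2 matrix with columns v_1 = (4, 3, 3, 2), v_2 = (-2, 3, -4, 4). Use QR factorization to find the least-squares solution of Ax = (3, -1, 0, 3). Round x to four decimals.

x = (0.4021, 0.0935)

e_1 = v_1/‖v_1‖ = (4, 3, 3, 2)/6.1644 = (0.6489, 0.4867, 0.4867, 0.3244).
r_{12} = e_1·v_2 = -0.4867.
u_2 = v_2 + 0.4867·e_1 = (-1.6842, 3.2368, -3.7632, 4.1579).
‖u_2‖ = 6.6905, so e_2 = (-0.2517, 0.4838, -0.5625, 0.6215).
Qᵀb = (2.4333, 0.6254).
Back-substitute: x_2 = 0.6254/6.6905 = 0.0935.
x_1 = (2.4333 + 0.4867·0.0935)/6.1644 = 0.4021.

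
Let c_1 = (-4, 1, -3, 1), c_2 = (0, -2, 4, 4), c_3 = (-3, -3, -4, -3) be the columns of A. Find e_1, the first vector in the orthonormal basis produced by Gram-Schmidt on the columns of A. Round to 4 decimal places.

c_1 = (-4, 1, -3, 1); ‖c_1‖ = 5.1962, so e_1 = (-0.7698, 0.1925, -0.5774, 0.1925).

e_1 = (-0.7698, 0.1925, -0.5774, 0.1925)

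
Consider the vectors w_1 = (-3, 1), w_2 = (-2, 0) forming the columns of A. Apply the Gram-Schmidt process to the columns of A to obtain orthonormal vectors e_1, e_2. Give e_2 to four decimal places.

e_2 = (-0.3162, -0.9487)

w_1 = (-3, 1); ‖w_1‖ = 3.1623, so e_1 = (-0.9487, 0.3162).
e_1·w_2 = (-0.9487)·(-2) + 0.3162·0 = 1.8974.
u_2 = w_2 − 1.8974·e_1 = (-0.2000, -0.6000).
‖u_2‖ = 0.6325, so e_2 = (-0.3162, -0.9487).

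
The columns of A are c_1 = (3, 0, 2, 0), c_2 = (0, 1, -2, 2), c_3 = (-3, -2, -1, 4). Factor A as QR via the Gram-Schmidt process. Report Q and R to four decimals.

Q = [[0.8321, 0.3312, -0.2384], [0.0000, 0.3588, -0.6123], [0.5547, -0.4968, 0.3575], [0.0000, 0.7175, 0.6637]], R = [[3.6056, -1.1094, -3.0509], [0.0000, 2.7873, 1.6558], [0.0000, 0.0000, 4.2368]]

c_1 = (3, 0, 2, 0); ‖c_1‖ = 3.6056, so e_1 = (0.8321, 0.0000, 0.5547, 0.0000).
e_1·c_2 = 0.8321·0 + 0.0000·1 + 0.5547·(-2) + 0.0000·2 = -1.1094.
u_2 = c_2 + 1.1094·e_1 = (0.9231, 1.0000, -1.3846, 2.0000).
‖u_2‖ = 2.7873, so e_2 = (0.3312, 0.3588, -0.4968, 0.7175).
e_1·c_3 = 0.8321·(-3) + 0.0000·(-2) + 0.5547·(-1) + 0.0000·4 = -3.0509; e_2·c_3 = 0.3312·(-3) + 0.3588·(-2) + (-0.4968)·(-1) + 0.7175·4 = 1.6558.
u_3 = c_3 + 3.0509·e_1 − 1.6558·e_2 = (-1.0099, -2.5941, 1.5149, 2.8119).
‖u_3‖ = 4.2368, so e_3 = (-0.2384, -0.6123, 0.3575, 0.6637).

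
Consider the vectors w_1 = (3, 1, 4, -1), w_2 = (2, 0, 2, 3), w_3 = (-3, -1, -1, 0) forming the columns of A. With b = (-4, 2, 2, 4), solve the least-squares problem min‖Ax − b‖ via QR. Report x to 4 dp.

x = (0.3476, 1.2103, 2.0499)

w_1 = (3, 1, 4, -1); ‖w_1‖ = 5.1962, so q_1 = (0.5774, 0.1925, 0.7698, -0.1925).
q_1·w_2 = 0.5774·2 + 0.1925·0 + 0.7698·2 + (-0.1925)·3 = 2.1170.
u_2 = w_2 − 2.1170·q_1 = (0.7778, -0.4074, 0.3704, 3.4074).
‖u_2‖ = 3.5382, so q_2 = (0.2198, -0.1151, 0.1047, 0.9630).
q_1·w_3 = 0.5774·(-3) + 0.1925·(-1) + 0.7698·(-1) + (-0.1925)·0 = -2.6943; q_2·w_3 = 0.2198·(-3) + (-0.1151)·(-1) + 0.1047·(-1) + 0.9630·0 = -0.6490.
u_3 = w_3 + 2.6943·q_1 + 0.6490·q_2 = (-1.3018, -0.5562, 1.1420, 0.1065).
‖u_3‖ = 1.8220, so q_3 = (-0.7145, -0.3053, 0.6268, 0.0585).
Qᵀb = (-1.1547, 2.9519, 3.7348).
Back-substitute: x_3 = 3.7348/1.8220 = 2.0499.
x_2 = (2.9519 + 0.6490·2.0499)/3.5382 = 1.2103.
x_1 = (-1.1547 − 2.1170·1.2103 + 2.6943·2.0499)/5.1962 = 0.3476.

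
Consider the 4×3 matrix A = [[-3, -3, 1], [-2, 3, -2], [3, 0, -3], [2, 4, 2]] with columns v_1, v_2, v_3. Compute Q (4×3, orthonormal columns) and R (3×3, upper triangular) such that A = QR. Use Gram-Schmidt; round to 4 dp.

q_1 = v_1/‖v_1‖ = (-3, -2, 3, 2)/5.0990 = (-0.5883, -0.3922, 0.5883, 0.3922).
r_{12} = q_1·v_2 = 2.1573.
u_2 = v_2 − 2.1573·q_1 = (-1.7308, 3.8462, -1.2692, 3.1538).
‖u_2‖ = 5.4172, so q_2 = (-0.3195, 0.7100, -0.2343, 0.5822).
r_{13} = q_1·v_3 = -0.7845; r_{23} = q_2·v_3 = 0.1278.
u_3 = v_3 + 0.7845·q_1 − 0.1278·q_2 = (0.5793, -2.3984, -2.5085, 2.2333).
‖u_3‖ = 4.1675, so q_3 = (0.1390, -0.5755, -0.6019, 0.5359).

Q = [[-0.5883, -0.3195, 0.1390], [-0.3922, 0.7100, -0.5755], [0.5883, -0.2343, -0.6019], [0.3922, 0.5822, 0.5359]], R = [[5.0990, 2.1573, -0.7845], [0.0000, 5.4172, 0.1278], [0.0000, 0.0000, 4.1675]]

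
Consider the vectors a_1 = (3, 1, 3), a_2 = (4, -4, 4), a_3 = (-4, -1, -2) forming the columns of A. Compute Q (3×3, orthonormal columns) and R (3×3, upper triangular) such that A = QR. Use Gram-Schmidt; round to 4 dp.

Q = [[0.6882, 0.1622, -0.7071], [0.2294, -0.9733, 0.0000], [0.6882, 0.1622, 0.7071]], R = [[4.3589, 4.5883, -4.3589], [0.0000, 5.1911, 0.0000], [0.0000, 0.0000, 1.4142]]

a_1 = (3, 1, 3); ‖a_1‖ = 4.3589, so e_1 = (0.6882, 0.2294, 0.6882).
e_1·a_2 = 0.6882·4 + 0.2294·(-4) + 0.6882·4 = 4.5883.
u_2 = a_2 − 4.5883·e_1 = (0.8421, -5.0526, 0.8421).
‖u_2‖ = 5.1911, so e_2 = (0.1622, -0.9733, 0.1622).
e_1·a_3 = 0.6882·(-4) + 0.2294·(-1) + 0.6882·(-2) = -4.3589; e_2·a_3 = 0.1622·(-4) + (-0.9733)·(-1) + 0.1622·(-2) = 0.0000.
u_3 = a_3 + 4.3589·e_1 + 0.0000·e_2 = (-1.0000, 0.0000, 1.0000).
‖u_3‖ = 1.4142, so e_3 = (-0.7071, 0.0000, 0.7071).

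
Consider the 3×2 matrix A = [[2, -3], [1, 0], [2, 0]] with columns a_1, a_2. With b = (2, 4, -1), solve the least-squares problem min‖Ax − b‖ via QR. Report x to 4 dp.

a_1 = (2, 1, 2); ‖a_1‖ = 3.0000, so q_1 = (0.6667, 0.3333, 0.6667).
q_1·a_2 = 0.6667·(-3) + 0.3333·0 + 0.6667·0 = -2.0000.
u_2 = a_2 + 2.0000·q_1 = (-1.6667, 0.6667, 1.3333).
‖u_2‖ = 2.2361, so q_2 = (-0.7454, 0.2981, 0.5963).
Qᵀb = (2.0000, -0.8944).
Back-substitute: x_2 = -0.8944/2.2361 = -0.4000.
x_1 = (2.0000 + 2.0000·(-0.4000))/3.0000 = 0.4000.

x = (0.4000, -0.4000)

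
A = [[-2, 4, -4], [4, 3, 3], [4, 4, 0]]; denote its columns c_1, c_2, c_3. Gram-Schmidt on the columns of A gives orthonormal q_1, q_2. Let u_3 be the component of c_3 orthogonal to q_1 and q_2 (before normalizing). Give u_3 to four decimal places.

u_3 = (0.2082, 1.2491, -1.1450)

c_1 = (-2, 4, 4); ‖c_1‖ = 6.0000, so q_1 = (-0.3333, 0.6667, 0.6667).
q_1·c_2 = (-0.3333)·4 + 0.6667·3 + 0.6667·4 = 3.3333.
u_2 = c_2 − 3.3333·q_1 = (5.1111, 0.7778, 1.7778).
‖u_2‖ = 5.4671, so q_2 = (0.9349, 0.1423, 0.3252).
q_1·c_3 = (-0.3333)·(-4) + 0.6667·3 + 0.6667·0 = 3.3333; q_2·c_3 = 0.9349·(-4) + 0.1423·3 + 0.3252·0 = -3.3128.
u_3 = c_3 − 3.3333·q_1 + 3.3128·q_2 = (0.2082, 1.2491, -1.1450).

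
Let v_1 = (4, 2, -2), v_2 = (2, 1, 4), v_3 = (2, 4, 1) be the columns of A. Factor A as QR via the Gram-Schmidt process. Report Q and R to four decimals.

e_1 = v_1/‖v_1‖ = (4, 2, -2)/4.8990 = (0.8165, 0.4082, -0.4082).
r_{12} = e_1·v_2 = 0.4082.
u_2 = v_2 − 0.4082·e_1 = (1.6667, 0.8333, 4.1667).
‖u_2‖ = 4.5644, so e_2 = (0.3651, 0.1826, 0.9129).
r_{13} = e_1·v_3 = 2.8577; r_{23} = e_2·v_3 = 2.3735.
u_3 = v_3 − 2.8577·e_1 − 2.3735·e_2 = (-1.2000, 2.4000, 0.0000).
‖u_3‖ = 2.6833, so e_3 = (-0.4472, 0.8944, 0.0000).

Q = [[0.8165, 0.3651, -0.4472], [0.4082, 0.1826, 0.8944], [-0.4082, 0.9129, 0.0000]], R = [[4.8990, 0.4082, 2.8577], [0.0000, 4.5644, 2.3735], [0.0000, 0.0000, 2.6833]]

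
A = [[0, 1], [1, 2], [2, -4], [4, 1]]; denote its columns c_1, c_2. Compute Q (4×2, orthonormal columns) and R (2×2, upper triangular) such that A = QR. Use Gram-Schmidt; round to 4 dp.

c_1 = (0, 1, 2, 4); ‖c_1‖ = 4.5826, so e_1 = (0.0000, 0.2182, 0.4364, 0.8729).
e_1·c_2 = 0.0000·1 + 0.2182·2 + 0.4364·(-4) + 0.8729·1 = -0.4364.
u_2 = c_2 + 0.4364·e_1 = (1.0000, 2.0952, -3.8095, 1.3810).
‖u_2‖ = 4.6701, so e_2 = (0.2141, 0.4487, -0.8157, 0.2957).

Q = [[0.0000, 0.2141], [0.2182, 0.4487], [0.4364, -0.8157], [0.8729, 0.2957]], R = [[4.5826, -0.4364], [0.0000, 4.6701]]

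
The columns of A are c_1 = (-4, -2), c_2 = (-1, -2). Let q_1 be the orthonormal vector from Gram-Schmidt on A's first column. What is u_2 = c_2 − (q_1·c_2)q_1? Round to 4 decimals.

u_2 = (0.6000, -1.2000)

q_1 = c_1/‖c_1‖ = (-4, -2)/4.4721 = (-0.8944, -0.4472).
r_{12} = q_1·c_2 = 1.7889.
u_2 = c_2 − 1.7889·q_1 = (0.6000, -1.2000).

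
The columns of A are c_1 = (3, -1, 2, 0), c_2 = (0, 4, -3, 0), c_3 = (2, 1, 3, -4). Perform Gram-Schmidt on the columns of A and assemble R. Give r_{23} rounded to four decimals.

c_1 = (3, -1, 2, 0); ‖c_1‖ = 3.7417, so e_1 = (0.8018, -0.2673, 0.5345, 0.0000).
e_1·c_2 = 0.8018·0 + (-0.2673)·4 + 0.5345·(-3) + 0.0000·0 = -2.6726.
u_2 = c_2 + 2.6726·e_1 = (2.1429, 3.2857, -1.5714, 0.0000).
‖u_2‖ = 4.2258, so e_2 = (0.5071, 0.7775, -0.3719, 0.0000).
r_{23} = e_2·c_3 = 0.6761.

r_{23} = 0.6761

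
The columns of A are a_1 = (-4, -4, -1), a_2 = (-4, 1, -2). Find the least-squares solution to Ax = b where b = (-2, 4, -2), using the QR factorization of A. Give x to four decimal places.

x = (-0.7042, 1.2314)

a_1 = (-4, -4, -1); ‖a_1‖ = 5.7446, so e_1 = (-0.6963, -0.6963, -0.1741).
e_1·a_2 = (-0.6963)·(-4) + (-0.6963)·1 + (-0.1741)·(-2) = 2.4371.
u_2 = a_2 − 2.4371·e_1 = (-2.3030, 2.6970, -1.5758).
‖u_2‖ = 3.8808, so e_2 = (-0.5934, 0.6950, -0.4060).
Qᵀb = (-1.0445, 4.7788).
Back-substitute: x_2 = 4.7788/3.8808 = 1.2314.
x_1 = (-1.0445 − 2.4371·1.2314)/5.7446 = -0.7042.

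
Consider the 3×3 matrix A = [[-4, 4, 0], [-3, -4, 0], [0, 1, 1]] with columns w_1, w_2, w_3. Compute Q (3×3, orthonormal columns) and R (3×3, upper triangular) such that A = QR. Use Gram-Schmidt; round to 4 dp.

e_1 = w_1/‖w_1‖ = (-4, -3, 0)/5.0000 = (-0.8000, -0.6000, 0.0000).
r_{12} = e_1·w_2 = -0.8000.
u_2 = w_2 + 0.8000·e_1 = (3.3600, -4.4800, 1.0000).
‖u_2‖ = 5.6886, so e_2 = (0.5907, -0.7875, 0.1758).
r_{13} = e_1·w_3 = 0.0000; r_{23} = e_2·w_3 = 0.1758.
u_3 = w_3 + 0.0000·e_1 − 0.1758·e_2 = (-0.1038, 0.1384, 0.9691).
‖u_3‖ = 0.9844, so e_3 = (-0.1055, 0.1406, 0.9844).

Q = [[-0.8000, 0.5907, -0.1055], [-0.6000, -0.7875, 0.1406], [0.0000, 0.1758, 0.9844]], R = [[5.0000, -0.8000, 0.0000], [0.0000, 5.6886, 0.1758], [0.0000, 0.0000, 0.9844]]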